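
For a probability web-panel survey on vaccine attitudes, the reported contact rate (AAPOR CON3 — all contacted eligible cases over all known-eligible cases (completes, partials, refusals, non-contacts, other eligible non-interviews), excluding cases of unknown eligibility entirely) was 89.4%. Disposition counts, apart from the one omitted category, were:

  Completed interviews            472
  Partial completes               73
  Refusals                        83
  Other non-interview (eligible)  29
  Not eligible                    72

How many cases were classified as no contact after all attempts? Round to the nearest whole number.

78

Num: 472 + 73 + 83 + 29 = 657
CON3 = 657 / D = 0.894
D = 657 / 0.894 = 734.9
Other denominator terms total 657
no contact after all attempts = 734.9 − 657 ≈ 78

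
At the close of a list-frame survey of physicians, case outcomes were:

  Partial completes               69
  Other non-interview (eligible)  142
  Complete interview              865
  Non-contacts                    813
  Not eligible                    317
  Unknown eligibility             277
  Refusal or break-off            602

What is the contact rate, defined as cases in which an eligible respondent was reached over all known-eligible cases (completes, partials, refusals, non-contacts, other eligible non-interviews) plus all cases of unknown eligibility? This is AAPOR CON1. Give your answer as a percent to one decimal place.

Num: 865 + 69 + 602 + 142 = 1678
Denom: 865 + 69 + 602 + 813 + 142 + 277 = 2768
CON1 = 1678 / 2768 = 0.6062

60.6%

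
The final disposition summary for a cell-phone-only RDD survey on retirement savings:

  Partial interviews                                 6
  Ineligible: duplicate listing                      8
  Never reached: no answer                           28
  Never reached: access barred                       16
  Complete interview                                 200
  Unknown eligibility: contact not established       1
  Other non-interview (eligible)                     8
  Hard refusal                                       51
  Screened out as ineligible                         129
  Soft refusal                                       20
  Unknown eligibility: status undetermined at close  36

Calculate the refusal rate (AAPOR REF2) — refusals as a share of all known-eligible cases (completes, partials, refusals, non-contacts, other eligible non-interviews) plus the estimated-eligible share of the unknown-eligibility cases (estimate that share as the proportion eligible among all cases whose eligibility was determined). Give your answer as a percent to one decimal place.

Refused = 51 + 20 = 71
Never reached = 28 + 16 = 44
Undetermined eligibility = 1 + 36 = 37
Screened out, ineligible = 129 + 8 = 137
Num: 71
Known eligible: 200 + 6 + 71 + 44 + 8 = 329
e = 329 / (329 + 137) = 329 / 466 = 0.7060
Eligible share of unknowns: 0.7060 × 37 = 26.12
Denom: 329 + 26.12 = 355.12
REF2 = 71 / 355.12 = 0.1999

20.0%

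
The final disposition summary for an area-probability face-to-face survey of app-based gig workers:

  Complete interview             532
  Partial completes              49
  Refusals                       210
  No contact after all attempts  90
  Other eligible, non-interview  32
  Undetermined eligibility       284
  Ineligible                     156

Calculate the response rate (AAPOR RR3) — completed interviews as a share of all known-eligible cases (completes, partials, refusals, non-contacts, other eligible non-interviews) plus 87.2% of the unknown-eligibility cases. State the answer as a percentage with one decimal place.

45.8%

Numerator = 532
Determined eligible = 532 + 49 + 210 + 90 + 32 = 913
Estimated eligible among unknowns = 0.8720 × 284 = 247.65
Denominator = 913 + 247.65 = 1160.65
RR3 = 532 / 1160.65 = 0.4584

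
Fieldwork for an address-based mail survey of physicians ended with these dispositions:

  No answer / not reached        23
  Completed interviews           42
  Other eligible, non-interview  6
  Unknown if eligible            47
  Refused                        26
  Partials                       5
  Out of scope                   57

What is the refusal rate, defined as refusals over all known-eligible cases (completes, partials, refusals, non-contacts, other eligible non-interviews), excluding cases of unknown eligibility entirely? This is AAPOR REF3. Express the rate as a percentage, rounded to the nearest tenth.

Num: 26
Base: 42 + 5 + 26 + 23 + 6 = 102
REF3 = 26 / 102 = 0.2549

25.5%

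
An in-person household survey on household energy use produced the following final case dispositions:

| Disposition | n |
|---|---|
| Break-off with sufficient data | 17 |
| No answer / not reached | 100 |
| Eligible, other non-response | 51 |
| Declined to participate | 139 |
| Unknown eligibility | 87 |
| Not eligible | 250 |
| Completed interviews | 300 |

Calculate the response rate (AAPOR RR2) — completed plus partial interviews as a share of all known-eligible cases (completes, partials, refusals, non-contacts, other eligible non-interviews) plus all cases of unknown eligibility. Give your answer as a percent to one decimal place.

Num = 300 + 17 = 317
Denominator = 300 + 17 + 139 + 100 + 51 + 87 = 694
RR2 = 317 / 694 = 0.4568

45.7%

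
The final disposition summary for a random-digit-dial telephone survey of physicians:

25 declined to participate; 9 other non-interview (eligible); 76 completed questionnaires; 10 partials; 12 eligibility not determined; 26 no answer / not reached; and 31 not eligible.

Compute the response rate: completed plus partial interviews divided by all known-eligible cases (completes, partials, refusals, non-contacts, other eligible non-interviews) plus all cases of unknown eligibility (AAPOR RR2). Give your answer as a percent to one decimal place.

54.4%

Num = 76 + 10 = 86
Base = 76 + 10 + 25 + 26 + 9 + 12 = 158
RR2 = 86 / 158 = 0.5443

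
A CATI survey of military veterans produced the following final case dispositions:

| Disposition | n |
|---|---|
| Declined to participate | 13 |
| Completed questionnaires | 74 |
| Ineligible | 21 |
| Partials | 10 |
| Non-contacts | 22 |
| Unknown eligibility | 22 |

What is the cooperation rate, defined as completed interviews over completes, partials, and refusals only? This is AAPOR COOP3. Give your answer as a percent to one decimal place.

Numerator: 74
Denominator: 74 + 10 + 13 = 97
COOP3 = 74 / 97 = 0.7629

76.3%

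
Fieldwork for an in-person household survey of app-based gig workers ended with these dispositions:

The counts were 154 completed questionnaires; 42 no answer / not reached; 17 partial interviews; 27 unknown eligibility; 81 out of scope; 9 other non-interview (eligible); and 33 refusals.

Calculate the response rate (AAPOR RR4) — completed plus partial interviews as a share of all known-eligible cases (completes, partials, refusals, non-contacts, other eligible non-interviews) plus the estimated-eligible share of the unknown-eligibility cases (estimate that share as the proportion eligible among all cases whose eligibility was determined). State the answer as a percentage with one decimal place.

Numerator: 154 + 17 = 171
Known eligible: 154 + 17 + 33 + 42 + 9 = 255
e = 255 / (255 + 81) = 255 / 336 = 0.7589
e × U: 0.7589 × 27 = 20.49
Denom: 255 + 20.49 = 275.49
RR4 = 171 / 275.49 = 0.6207

62.1%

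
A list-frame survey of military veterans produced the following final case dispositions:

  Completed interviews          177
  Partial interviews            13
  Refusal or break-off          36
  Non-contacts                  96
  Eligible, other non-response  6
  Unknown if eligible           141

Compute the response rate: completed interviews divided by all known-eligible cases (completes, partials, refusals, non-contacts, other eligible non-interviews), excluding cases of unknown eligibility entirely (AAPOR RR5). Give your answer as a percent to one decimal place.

54.0%

Num: 177
Denominator: 177 + 13 + 36 + 96 + 6 = 328
RR5 = 177 / 328 = 0.5396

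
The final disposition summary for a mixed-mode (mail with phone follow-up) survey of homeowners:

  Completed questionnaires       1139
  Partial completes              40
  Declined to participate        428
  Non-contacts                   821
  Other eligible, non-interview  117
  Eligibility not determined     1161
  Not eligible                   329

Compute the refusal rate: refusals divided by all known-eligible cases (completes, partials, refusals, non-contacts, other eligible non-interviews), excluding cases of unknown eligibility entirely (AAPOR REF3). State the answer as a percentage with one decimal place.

16.8%

Top → 428
Base → 1139 + 40 + 428 + 821 + 117 = 2545
REF3 = 428 / 2545 = 0.1682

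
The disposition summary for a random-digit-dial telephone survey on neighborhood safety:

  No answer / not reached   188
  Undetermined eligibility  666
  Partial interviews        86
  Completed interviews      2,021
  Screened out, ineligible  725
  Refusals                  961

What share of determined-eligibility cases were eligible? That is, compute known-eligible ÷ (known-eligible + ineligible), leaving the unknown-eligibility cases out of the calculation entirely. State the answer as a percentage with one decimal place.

81.8%

Known eligible = 2021 + 86 + 961 + 188 = 3256
e = 3256 / (3256 + 725) = 3256 / 3981 = 0.8179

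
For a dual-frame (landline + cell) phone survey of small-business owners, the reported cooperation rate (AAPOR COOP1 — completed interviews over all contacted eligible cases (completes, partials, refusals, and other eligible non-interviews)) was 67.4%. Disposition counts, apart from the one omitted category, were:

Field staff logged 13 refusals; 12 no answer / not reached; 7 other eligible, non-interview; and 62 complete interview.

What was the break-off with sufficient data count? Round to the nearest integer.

10

COOP1 = 62 / D = 0.674
D = 62 / 0.674 = 92.0
Other denominator terms total 82
break-off with sufficient data = 92.0 − 82 ≈ 10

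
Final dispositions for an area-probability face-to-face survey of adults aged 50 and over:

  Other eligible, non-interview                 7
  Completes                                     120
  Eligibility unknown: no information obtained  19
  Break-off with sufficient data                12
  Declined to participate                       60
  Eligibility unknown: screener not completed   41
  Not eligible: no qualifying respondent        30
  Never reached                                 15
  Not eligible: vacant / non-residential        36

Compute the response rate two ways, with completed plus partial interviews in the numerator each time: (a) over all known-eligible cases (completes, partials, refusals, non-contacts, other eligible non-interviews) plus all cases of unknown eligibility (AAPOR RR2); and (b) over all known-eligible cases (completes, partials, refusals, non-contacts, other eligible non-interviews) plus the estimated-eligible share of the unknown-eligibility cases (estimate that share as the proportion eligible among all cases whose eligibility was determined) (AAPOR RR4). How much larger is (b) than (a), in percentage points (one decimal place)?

2.6

Eligibility not determined = 41 + 19 = 60
Out of scope = 30 + 36 = 66
Num = 120 + 12 = 132
Denom = 120 + 12 + 60 + 15 + 7 + 60 = 274
RR2 = 132 / 274 = 0.4818
Eligible (known) = 120 + 12 + 60 + 15 + 7 = 214
e = 214 / (214 + 66) = 214 / 280 = 0.7643
Estimated eligible among unknowns = 0.7643 × 60 = 45.86
Denom = 214 + 45.86 = 259.86
RR4 = 132 / 259.86 = 0.5080
Difference = 50.80 − 48.18 = 2.62 percentage points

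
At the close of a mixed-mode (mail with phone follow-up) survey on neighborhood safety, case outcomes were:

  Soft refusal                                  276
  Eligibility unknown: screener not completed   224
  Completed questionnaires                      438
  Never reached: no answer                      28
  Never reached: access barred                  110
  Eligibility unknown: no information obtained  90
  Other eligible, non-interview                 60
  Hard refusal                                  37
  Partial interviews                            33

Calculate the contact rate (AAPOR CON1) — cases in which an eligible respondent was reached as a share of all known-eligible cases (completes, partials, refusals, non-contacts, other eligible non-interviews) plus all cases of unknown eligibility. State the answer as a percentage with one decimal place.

Refusal or break-off = 37 + 276 = 313
Never reached = 28 + 110 = 138
Unknown eligibility = 224 + 90 = 314
Numerator: 438 + 33 + 313 + 60 = 844
Base: 438 + 33 + 313 + 138 + 60 + 314 = 1296
CON1 = 844 / 1296 = 0.6512

65.1%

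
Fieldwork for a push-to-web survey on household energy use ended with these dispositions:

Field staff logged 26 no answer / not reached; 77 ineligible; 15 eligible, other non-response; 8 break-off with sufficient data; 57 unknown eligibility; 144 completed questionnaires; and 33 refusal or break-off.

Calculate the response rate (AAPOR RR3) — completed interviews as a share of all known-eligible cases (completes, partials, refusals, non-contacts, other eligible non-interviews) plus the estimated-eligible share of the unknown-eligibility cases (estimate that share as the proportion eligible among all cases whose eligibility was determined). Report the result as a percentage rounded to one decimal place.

53.6%

Top = 144
Eligible (known) = 144 + 8 + 33 + 26 + 15 = 226
e = 226 / (226 + 77) = 226 / 303 = 0.7459
e × U = 0.7459 × 57 = 42.52
Denom = 226 + 42.52 = 268.52
RR3 = 144 / 268.52 = 0.5363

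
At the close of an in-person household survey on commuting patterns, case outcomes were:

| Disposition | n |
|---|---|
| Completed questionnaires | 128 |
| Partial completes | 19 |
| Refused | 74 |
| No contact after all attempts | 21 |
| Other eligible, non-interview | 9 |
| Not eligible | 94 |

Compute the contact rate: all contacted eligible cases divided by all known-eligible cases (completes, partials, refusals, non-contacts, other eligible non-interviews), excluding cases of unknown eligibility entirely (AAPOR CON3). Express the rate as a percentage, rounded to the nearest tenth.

91.6%

Top → 128 + 19 + 74 + 9 = 230
Denom → 128 + 19 + 74 + 21 + 9 = 251
CON3 = 230 / 251 = 0.9163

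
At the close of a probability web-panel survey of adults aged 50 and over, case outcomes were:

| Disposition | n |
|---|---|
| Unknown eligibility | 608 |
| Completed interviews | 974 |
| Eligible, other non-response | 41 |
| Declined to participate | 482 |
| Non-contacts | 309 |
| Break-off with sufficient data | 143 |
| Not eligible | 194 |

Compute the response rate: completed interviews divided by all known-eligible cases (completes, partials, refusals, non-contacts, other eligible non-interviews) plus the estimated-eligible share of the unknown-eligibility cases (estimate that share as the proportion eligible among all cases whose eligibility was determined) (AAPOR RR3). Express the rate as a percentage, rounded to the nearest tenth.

38.9%

Top → 974
Known eligible → 974 + 143 + 482 + 309 + 41 = 1949
e = 1949 / (1949 + 194) = 1949 / 2143 = 0.9095
Estimated eligible among unknowns → 0.9095 × 608 = 552.98
Base → 1949 + 552.98 = 2501.98
RR3 = 974 / 2501.98 = 0.3893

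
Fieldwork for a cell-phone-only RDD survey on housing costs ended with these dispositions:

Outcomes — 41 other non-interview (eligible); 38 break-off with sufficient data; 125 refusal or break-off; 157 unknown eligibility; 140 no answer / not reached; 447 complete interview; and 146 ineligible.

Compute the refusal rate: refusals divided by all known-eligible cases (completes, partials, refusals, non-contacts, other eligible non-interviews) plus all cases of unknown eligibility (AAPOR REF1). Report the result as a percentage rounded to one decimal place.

Num → 125
Denominator → 447 + 38 + 125 + 140 + 41 + 157 = 948
REF1 = 125 / 948 = 0.1319

13.2%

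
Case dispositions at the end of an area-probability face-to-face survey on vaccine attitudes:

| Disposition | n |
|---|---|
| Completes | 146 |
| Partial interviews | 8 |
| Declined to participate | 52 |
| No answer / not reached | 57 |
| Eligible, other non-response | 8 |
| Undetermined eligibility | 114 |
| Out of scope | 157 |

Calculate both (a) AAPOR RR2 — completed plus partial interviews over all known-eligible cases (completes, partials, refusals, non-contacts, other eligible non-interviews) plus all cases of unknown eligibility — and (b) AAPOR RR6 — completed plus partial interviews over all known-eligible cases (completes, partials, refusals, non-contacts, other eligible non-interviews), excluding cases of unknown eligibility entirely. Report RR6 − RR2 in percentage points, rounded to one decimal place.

Top: 146 + 8 = 154
Denominator: 146 + 8 + 52 + 57 + 8 + 114 = 385
RR2 = 154 / 385 = 0.4000
Denominator: 146 + 8 + 52 + 57 + 8 = 271
RR6 = 154 / 271 = 0.5683
Difference = 56.83 − 40.00 = 16.83 percentage points

16.8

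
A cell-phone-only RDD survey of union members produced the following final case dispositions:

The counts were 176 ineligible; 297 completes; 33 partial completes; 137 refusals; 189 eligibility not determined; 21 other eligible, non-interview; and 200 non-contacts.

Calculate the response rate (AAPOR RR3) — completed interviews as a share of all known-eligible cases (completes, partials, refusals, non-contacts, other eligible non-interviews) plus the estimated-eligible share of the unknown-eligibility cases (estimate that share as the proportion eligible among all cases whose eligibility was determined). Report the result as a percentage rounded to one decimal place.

35.4%

Numerator: 297
Known eligible: 297 + 33 + 137 + 200 + 21 = 688
e = 688 / (688 + 176) = 688 / 864 = 0.7963
e × U: 0.7963 × 189 = 150.50
Base: 688 + 150.50 = 838.50
RR3 = 297 / 838.50 = 0.3542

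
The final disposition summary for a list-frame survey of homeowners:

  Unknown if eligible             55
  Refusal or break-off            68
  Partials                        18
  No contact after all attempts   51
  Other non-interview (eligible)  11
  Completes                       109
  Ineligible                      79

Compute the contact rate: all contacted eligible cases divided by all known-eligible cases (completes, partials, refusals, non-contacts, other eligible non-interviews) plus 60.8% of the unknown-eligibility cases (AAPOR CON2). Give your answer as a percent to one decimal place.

Num = 109 + 18 + 68 + 11 = 206
Eligible (known) = 109 + 18 + 68 + 51 + 11 = 257
e × U = 0.6080 × 55 = 33.44
Base = 257 + 33.44 = 290.44
CON2 = 206 / 290.44 = 0.7093

70.9%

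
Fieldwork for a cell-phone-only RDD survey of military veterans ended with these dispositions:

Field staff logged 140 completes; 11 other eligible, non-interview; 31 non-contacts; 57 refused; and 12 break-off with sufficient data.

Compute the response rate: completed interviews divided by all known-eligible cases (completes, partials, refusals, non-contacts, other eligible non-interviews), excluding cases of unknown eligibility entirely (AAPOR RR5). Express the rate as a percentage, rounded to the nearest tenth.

Numerator = 140
Base = 140 + 12 + 57 + 31 + 11 = 251
RR5 = 140 / 251 = 0.5578

55.8%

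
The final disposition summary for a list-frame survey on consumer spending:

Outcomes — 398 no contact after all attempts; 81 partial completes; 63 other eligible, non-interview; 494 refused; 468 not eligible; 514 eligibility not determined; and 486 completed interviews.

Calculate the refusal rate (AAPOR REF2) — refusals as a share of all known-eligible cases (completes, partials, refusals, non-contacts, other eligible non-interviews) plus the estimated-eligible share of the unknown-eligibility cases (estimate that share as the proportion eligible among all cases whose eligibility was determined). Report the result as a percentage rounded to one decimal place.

25.8%

Top: 494
Eligible (known): 486 + 81 + 494 + 398 + 63 = 1522
e = 1522 / (1522 + 468) = 1522 / 1990 = 0.7648
e × U: 0.7648 × 514 = 393.11
Base: 1522 + 393.11 = 1915.11
REF2 = 494 / 1915.11 = 0.2579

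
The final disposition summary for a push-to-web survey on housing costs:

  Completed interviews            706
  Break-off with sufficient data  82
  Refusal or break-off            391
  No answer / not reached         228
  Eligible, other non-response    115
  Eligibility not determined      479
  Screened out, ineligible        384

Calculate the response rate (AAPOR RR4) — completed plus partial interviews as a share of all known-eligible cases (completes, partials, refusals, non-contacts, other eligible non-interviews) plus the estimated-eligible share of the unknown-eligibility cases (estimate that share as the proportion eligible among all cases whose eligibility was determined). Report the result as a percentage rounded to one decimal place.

41.4%

Numerator = 706 + 82 = 788
Known eligible = 706 + 82 + 391 + 228 + 115 = 1522
e = 1522 / (1522 + 384) = 1522 / 1906 = 0.7985
Estimated eligible among unknowns = 0.7985 × 479 = 382.48
Denom = 1522 + 382.48 = 1904.48
RR4 = 788 / 1904.48 = 0.4138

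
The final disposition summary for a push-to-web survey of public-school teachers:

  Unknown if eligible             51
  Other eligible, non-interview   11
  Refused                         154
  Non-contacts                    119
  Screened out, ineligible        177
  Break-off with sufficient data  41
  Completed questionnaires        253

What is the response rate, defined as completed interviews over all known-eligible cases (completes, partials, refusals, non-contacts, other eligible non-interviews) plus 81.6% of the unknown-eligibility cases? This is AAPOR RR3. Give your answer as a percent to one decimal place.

40.8%

Num → 253
Determined eligible → 253 + 41 + 154 + 119 + 11 = 578
e × U → 0.8160 × 51 = 41.62
Denom → 578 + 41.62 = 619.62
RR3 = 253 / 619.62 = 0.4083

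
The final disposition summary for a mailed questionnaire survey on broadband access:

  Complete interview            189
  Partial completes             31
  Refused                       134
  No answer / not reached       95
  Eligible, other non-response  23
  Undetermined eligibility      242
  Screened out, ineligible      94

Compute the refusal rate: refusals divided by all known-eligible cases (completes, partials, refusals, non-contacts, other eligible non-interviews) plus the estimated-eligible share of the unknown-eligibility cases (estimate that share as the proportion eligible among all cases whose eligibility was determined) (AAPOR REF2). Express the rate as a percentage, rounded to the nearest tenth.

Numerator = 134
Eligible (known) = 189 + 31 + 134 + 95 + 23 = 472
e = 472 / (472 + 94) = 472 / 566 = 0.8339
e × U = 0.8339 × 242 = 201.80
Denom = 472 + 201.80 = 673.80
REF2 = 134 / 673.80 = 0.1989

19.9%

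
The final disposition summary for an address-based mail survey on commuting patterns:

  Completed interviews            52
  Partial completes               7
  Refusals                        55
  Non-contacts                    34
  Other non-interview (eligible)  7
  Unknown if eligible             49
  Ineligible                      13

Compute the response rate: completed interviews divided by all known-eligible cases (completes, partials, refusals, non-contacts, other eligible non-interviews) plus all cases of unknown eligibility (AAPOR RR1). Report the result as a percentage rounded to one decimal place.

Top: 52
Denom: 52 + 7 + 55 + 34 + 7 + 49 = 204
RR1 = 52 / 204 = 0.2549

25.5%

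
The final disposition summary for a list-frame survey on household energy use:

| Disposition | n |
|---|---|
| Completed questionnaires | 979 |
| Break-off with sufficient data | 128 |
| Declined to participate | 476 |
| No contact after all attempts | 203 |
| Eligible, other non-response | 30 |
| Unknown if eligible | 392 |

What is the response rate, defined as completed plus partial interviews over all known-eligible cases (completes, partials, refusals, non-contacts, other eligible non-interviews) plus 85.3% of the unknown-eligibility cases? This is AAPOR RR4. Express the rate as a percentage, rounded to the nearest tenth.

Numerator = 979 + 128 = 1107
Known eligible = 979 + 128 + 476 + 203 + 30 = 1816
Estimated eligible among unknowns = 0.8530 × 392 = 334.38
Denom = 1816 + 334.38 = 2150.38
RR4 = 1107 / 2150.38 = 0.5148

51.5%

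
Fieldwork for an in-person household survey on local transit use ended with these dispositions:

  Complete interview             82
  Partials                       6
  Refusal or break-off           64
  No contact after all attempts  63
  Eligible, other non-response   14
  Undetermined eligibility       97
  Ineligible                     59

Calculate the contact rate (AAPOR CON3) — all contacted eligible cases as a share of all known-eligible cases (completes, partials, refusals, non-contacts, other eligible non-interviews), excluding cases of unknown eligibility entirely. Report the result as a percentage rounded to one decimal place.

72.5%

Top = 82 + 6 + 64 + 14 = 166
Denominator = 82 + 6 + 64 + 63 + 14 = 229
CON3 = 166 / 229 = 0.7249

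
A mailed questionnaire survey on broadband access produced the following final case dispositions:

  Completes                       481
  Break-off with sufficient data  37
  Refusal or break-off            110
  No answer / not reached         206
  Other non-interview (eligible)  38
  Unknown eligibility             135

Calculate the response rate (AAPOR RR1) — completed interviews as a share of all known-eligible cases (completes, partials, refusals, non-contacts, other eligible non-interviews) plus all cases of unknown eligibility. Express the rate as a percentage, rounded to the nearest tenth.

Top: 481
Base: 481 + 37 + 110 + 206 + 38 + 135 = 1007
RR1 = 481 / 1007 = 0.4777

47.8%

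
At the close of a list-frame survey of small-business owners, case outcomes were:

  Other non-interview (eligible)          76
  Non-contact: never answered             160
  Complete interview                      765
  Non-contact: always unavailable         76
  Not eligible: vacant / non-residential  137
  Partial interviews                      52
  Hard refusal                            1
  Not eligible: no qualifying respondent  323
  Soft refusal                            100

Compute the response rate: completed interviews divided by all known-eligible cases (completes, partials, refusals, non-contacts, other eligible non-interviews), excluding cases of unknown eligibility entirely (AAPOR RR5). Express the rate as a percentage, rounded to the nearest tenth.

62.2%

Declined to participate = 1 + 100 = 101
No contact after all attempts = 160 + 76 = 236
Ineligible = 323 + 137 = 460
Num → 765
Denominator → 765 + 52 + 101 + 236 + 76 = 1230
RR5 = 765 / 1230 = 0.6220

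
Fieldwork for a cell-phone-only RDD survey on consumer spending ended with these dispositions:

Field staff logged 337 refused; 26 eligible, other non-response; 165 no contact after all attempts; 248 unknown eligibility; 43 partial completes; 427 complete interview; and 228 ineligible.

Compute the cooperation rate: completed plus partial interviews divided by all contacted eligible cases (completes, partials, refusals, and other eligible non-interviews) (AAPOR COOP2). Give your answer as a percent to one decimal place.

56.4%

Num → 427 + 43 = 470
Denom → 427 + 43 + 337 + 26 = 833
COOP2 = 470 / 833 = 0.5642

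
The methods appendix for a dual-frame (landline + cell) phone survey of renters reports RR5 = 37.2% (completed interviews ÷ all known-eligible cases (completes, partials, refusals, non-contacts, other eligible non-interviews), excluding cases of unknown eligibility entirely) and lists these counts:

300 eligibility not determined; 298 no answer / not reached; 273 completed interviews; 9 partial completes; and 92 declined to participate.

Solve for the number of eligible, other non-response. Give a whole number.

62

RR5 = 273 / D = 0.372
D = 273 / 0.372 = 733.9
Rest of base = 672
eligible, other non-response = 733.9 − 672 ≈ 62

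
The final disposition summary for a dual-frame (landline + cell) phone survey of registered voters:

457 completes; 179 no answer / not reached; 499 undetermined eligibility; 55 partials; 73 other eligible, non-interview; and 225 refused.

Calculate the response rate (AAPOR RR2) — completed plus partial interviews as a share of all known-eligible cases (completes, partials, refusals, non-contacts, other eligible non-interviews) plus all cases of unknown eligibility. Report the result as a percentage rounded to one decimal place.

34.4%

Numerator: 457 + 55 = 512
Denom: 457 + 55 + 225 + 179 + 73 + 499 = 1488
RR2 = 512 / 1488 = 0.3441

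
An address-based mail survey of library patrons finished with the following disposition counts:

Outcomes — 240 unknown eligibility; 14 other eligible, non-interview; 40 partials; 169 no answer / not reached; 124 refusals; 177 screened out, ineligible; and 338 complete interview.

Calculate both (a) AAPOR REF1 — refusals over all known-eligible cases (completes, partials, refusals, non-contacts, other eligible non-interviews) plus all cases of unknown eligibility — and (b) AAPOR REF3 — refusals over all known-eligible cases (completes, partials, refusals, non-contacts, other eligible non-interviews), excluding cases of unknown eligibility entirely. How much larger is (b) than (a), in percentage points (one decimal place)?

4.7

Numerator → 124
Denominator → 338 + 40 + 124 + 169 + 14 + 240 = 925
REF1 = 124 / 925 = 0.1341
Denominator → 338 + 40 + 124 + 169 + 14 = 685
REF3 = 124 / 685 = 0.1810
Difference = 18.10 − 13.41 = 4.69 percentage points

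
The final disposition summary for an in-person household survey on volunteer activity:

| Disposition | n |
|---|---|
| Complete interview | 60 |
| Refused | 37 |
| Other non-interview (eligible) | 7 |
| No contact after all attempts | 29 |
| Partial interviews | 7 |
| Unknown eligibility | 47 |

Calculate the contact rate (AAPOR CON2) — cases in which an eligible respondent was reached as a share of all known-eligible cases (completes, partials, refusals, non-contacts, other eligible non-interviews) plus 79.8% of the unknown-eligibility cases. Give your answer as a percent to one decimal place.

Numerator → 60 + 7 + 37 + 7 = 111
Determined eligible → 60 + 7 + 37 + 29 + 7 = 140
Estimated eligible among unknowns → 0.7980 × 47 = 37.51
Denominator → 140 + 37.51 = 177.51
CON2 = 111 / 177.51 = 0.6253

62.5%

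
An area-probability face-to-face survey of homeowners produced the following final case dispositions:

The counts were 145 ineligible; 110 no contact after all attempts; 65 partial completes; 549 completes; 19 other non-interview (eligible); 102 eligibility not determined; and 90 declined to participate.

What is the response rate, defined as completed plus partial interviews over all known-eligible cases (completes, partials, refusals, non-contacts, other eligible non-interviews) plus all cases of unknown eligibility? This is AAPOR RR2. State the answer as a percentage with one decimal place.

Numerator: 549 + 65 = 614
Denominator: 549 + 65 + 90 + 110 + 19 + 102 = 935
RR2 = 614 / 935 = 0.6567

65.7%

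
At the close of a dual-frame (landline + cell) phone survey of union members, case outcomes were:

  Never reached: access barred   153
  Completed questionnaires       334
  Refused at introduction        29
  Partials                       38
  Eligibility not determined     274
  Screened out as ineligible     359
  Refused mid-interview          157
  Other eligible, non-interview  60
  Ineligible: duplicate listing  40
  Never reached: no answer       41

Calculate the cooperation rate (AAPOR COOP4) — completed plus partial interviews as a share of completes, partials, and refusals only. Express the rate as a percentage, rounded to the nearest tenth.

Refusals = 29 + 157 = 186
Non-contacts = 41 + 153 = 194
Screened out, ineligible = 359 + 40 = 399
Numerator → 334 + 38 = 372
Base → 334 + 38 + 186 = 558
COOP4 = 372 / 558 = 0.6667

66.7%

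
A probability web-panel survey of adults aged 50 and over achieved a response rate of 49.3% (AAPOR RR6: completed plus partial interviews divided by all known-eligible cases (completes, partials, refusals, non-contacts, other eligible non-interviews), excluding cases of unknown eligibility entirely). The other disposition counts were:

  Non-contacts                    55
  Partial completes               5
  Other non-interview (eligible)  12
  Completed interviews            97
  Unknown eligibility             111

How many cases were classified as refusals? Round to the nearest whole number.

Num = 97 + 5 = 102
RR6 = 102 / D = 0.493
D = 102 / 0.493 = 206.9
Rest of base = 169
refusals = 206.9 − 169 ≈ 38

38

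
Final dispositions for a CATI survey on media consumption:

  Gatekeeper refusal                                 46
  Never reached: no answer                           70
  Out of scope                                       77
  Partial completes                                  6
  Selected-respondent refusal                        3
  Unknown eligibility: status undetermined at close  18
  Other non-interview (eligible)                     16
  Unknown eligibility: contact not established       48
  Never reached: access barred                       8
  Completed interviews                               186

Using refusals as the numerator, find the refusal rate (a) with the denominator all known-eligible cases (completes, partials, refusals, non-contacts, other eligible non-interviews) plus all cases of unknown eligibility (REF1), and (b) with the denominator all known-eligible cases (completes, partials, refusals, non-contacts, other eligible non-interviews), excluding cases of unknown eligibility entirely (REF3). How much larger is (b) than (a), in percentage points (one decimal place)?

Refusal or break-off = 46 + 3 = 49
Never reached = 70 + 8 = 78
Undetermined eligibility = 48 + 18 = 66
Numerator = 49
Base = 186 + 6 + 49 + 78 + 16 + 66 = 401
REF1 = 49 / 401 = 0.1222
Base = 186 + 6 + 49 + 78 + 16 = 335
REF3 = 49 / 335 = 0.1463
Difference = 14.63 − 12.22 = 2.41 percentage points

2.4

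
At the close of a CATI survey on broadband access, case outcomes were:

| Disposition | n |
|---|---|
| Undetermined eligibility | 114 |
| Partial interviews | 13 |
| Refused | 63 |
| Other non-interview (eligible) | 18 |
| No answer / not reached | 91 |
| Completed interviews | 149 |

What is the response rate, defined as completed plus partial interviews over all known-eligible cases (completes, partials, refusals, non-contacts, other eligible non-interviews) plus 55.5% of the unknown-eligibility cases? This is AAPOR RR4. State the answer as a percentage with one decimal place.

Numerator → 149 + 13 = 162
Known eligible → 149 + 13 + 63 + 91 + 18 = 334
Estimated eligible among unknowns → 0.5550 × 114 = 63.27
Base → 334 + 63.27 = 397.27
RR4 = 162 / 397.27 = 0.4078

40.8%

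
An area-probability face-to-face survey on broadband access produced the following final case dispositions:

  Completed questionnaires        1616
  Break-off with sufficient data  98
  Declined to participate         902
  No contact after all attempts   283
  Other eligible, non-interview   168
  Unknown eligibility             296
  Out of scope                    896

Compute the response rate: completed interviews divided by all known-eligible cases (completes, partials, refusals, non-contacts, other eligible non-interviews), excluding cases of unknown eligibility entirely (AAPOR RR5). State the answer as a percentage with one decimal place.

Numerator: 1616
Denominator: 1616 + 98 + 902 + 283 + 168 = 3067
RR5 = 1616 / 3067 = 0.5269

52.7%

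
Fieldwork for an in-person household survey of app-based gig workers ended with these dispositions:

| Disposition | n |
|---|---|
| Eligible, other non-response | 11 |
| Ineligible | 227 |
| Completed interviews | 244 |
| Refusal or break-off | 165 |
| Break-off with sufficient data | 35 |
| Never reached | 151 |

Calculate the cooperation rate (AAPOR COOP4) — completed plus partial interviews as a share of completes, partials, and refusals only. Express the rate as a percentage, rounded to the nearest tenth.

62.8%

Num: 244 + 35 = 279
Denom: 244 + 35 + 165 = 444
COOP4 = 279 / 444 = 0.6284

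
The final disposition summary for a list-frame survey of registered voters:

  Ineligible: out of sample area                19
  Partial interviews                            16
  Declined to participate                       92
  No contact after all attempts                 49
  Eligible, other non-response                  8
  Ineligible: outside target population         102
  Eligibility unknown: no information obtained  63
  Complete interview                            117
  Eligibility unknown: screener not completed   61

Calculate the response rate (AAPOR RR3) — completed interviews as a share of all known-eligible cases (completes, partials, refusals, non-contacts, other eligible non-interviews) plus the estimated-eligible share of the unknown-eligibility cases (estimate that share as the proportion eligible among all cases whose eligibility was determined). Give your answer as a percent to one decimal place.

Undetermined eligibility = 61 + 63 = 124
Not eligible = 102 + 19 = 121
Top → 117
Determined eligible → 117 + 16 + 92 + 49 + 8 = 282
e = 282 / (282 + 121) = 282 / 403 = 0.6998
Eligible share of unknowns → 0.6998 × 124 = 86.78
Denominator → 282 + 86.78 = 368.78
RR3 = 117 / 368.78 = 0.3173

31.7%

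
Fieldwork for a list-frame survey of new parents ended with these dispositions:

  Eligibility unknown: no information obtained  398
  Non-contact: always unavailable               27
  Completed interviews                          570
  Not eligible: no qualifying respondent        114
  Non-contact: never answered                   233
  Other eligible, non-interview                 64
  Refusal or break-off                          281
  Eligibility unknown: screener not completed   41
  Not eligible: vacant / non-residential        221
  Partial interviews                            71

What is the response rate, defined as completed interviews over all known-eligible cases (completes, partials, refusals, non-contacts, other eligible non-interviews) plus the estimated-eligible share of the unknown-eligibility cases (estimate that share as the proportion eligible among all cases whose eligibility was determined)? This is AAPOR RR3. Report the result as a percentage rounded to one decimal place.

No contact after all attempts = 233 + 27 = 260
Eligibility not determined = 41 + 398 = 439
Out of scope = 114 + 221 = 335
Numerator = 570
Known eligible = 570 + 71 + 281 + 260 + 64 = 1246
e = 1246 / (1246 + 335) = 1246 / 1581 = 0.7881
Estimated eligible among unknowns = 0.7881 × 439 = 345.98
Denom = 1246 + 345.98 = 1591.98
RR3 = 570 / 1591.98 = 0.3580

35.8%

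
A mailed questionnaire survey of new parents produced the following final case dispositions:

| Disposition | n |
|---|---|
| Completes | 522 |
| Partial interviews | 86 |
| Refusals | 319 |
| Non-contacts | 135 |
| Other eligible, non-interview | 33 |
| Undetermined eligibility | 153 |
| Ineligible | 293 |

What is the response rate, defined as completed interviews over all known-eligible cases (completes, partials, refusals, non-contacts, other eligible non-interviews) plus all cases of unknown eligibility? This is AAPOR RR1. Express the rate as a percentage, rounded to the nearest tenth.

41.8%

Numerator = 522
Denominator = 522 + 86 + 319 + 135 + 33 + 153 = 1248
RR1 = 522 / 1248 = 0.4183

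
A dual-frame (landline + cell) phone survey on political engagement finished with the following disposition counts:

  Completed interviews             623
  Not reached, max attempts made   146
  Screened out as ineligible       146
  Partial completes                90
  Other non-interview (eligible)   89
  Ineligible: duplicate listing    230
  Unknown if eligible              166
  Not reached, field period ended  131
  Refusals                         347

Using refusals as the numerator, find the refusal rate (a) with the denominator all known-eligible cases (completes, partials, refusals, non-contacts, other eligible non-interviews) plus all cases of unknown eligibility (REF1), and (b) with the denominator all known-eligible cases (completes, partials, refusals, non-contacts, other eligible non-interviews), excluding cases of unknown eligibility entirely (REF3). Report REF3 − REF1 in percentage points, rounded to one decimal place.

2.5

Non-contacts = 131 + 146 = 277
Not eligible = 146 + 230 = 376
Num → 347
Denom → 623 + 90 + 347 + 277 + 89 + 166 = 1592
REF1 = 347 / 1592 = 0.2180
Denom → 623 + 90 + 347 + 277 + 89 = 1426
REF3 = 347 / 1426 = 0.2433
Difference = 24.33 − 21.80 = 2.53 percentage points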